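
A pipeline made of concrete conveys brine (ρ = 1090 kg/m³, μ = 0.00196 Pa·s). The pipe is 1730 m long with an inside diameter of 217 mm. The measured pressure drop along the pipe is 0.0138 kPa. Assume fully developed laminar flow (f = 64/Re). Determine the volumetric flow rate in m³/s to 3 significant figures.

For laminar flow, f = 64/Re with Re = ρVD/μ, so Darcy-Weisbach reduces to ΔP = 32μLV/D². Solving for V: V = ΔP·D²/(32μL) = 13.8·(0.217)²/(32·0.00196·1730) = 0.005989 m/s.
Check: Re = ρVD/μ = 1090·0.005989·0.217/0.00196 = 722.7 < 2300, so the laminar assumption holds.
Q = V·A = 0.005989·(π/4·0.217²) = 0.0002215 m³/s = 2.21×10^-4 m³/s.

Q ≈ 2.21×10^-4 m³/s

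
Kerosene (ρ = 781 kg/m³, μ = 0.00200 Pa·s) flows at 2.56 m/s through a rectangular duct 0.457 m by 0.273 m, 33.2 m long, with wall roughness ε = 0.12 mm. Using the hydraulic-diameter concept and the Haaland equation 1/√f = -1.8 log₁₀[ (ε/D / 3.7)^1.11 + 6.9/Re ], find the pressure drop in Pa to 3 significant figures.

Hydraulic diameter D_h = 4A/P = 4·(0.457·0.273)/(2·(0.457+0.273)) = 0.499/1.46 = 0.3418 m.
Re = ρVD_h/μ = 781·2.56·0.3418/0.002 = 3.417e+05.
ε/D_h = 0.00012/0.3418 = 0.000351; Haaland gives 1/√f = -1.8 log₁₀[3.43e-05+2.02e-05] = 7.675, so f = 0.01698.
ΔP = f(L/D_h)(ρV²/2) = 0.01698·33.2/0.3418·2559 = 4220 Pa.

ΔP ≈ 4220 Pa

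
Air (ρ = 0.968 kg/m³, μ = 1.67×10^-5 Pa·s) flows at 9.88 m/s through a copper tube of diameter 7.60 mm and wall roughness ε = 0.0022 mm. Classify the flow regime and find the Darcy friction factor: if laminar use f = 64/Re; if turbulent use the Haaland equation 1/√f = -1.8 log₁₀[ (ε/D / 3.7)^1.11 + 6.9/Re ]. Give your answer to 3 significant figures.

Re = ρVD/μ = 0.968·9.88·0.0076/1.67e-05 = 4352.
Re > 4000 → turbulent. ε/D = 2.2e-06/0.0076 = 0.000289; Haaland: 1/√f = -1.8 log₁₀[2.76e-05 + 0.00159] = 5.026, so f = 0.03958.

f ≈ 0.0396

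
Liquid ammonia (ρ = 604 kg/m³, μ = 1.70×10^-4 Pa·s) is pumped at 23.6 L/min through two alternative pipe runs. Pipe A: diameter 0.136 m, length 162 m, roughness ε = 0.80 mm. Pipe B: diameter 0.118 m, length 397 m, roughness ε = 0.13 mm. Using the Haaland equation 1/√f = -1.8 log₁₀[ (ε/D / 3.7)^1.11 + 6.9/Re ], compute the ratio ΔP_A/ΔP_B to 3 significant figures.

ΔP_A/ΔP_B ≈ 0.253

Pipe A: V = Q/A = 0.0003933/0.01453 = 0.02708 m/s; Re = 1.308e+04; ε/D = 0.00588; Haaland → f = 0.03714; ΔP_A = f(L/D)(ρV²/2) = 9.795 Pa.
Pipe B: V = Q/A = 0.0003933/0.01094 = 0.03597 m/s; Re = 1.508e+04; ε/D = 0.0011; Haaland → f = 0.02946; ΔP_B = f(L/D)(ρV²/2) = 38.72 Pa.
ΔP_A/ΔP_B = 9.795/38.72 = 0.253.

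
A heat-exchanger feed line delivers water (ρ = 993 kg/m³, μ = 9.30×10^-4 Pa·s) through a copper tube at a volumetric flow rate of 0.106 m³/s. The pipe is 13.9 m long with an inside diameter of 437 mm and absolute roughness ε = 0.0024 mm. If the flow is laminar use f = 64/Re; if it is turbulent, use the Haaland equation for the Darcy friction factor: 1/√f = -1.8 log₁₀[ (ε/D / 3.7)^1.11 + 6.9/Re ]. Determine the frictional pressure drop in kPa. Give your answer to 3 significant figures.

ΔP ≈ 0.112 kPa

Cross-sectional area A = πD²/4 = π(0.437)²/4 = 0.15 m²; mean velocity V = Q/A = 0.106/0.15 = 0.7067 m/s.
Reynolds number Re = ρVD/μ = 993 · 0.7067 · 0.437 / 0.00093 = 3.298e+05.
Re > 4000 → turbulent. Relative roughness ε/D = 2.4e-06/0.437 = 5.49e-06. Haaland: 1/√f = -1.8 log₁₀[(5.49e-06/3.7)^1.11 + 6.9/3.298e+05] = -1.8 log₁₀[3.39e-07 + 2.09e-05] = 8.41, so f = 0.01414.
Darcy-Weisbach: ΔP = f(L/D)(ρV²/2) = 0.01414·(13.9/0.437)·(993·0.7067²/2) = 0.01414·31.81·248 = 111.5 Pa.
ΔP = 111.5 Pa = 0.112 kPa.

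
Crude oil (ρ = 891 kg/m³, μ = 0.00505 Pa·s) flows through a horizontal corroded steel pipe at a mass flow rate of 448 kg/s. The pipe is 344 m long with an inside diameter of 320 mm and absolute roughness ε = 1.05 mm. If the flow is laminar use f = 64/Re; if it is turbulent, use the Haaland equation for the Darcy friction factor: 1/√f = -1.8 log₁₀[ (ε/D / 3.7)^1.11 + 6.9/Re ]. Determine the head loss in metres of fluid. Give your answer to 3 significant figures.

A = πD²/4 = π(0.32)²/4 = 0.08042 m²; mean velocity V = ṁ/(ρA) = 448/(891 · 0.08042) = 6.252 m/s.
Reynolds number Re = ρVD/μ = 891 · 6.252 · 0.32 / 0.00505 = 3.53e+05.
Re > 4000 → turbulent. Relative roughness ε/D = 0.00105/0.32 = 0.00328. Haaland: 1/√f = -1.8 log₁₀[(0.00328/3.7)^1.11 + 6.9/3.53e+05] = -1.8 log₁₀[0.000409 + 1.95e-05] = 6.062, so f = 0.02721.
Darcy-Weisbach: ΔP = f(L/D)(ρV²/2) = 0.02721·(344/0.32)·(891·6.252²/2) = 0.02721·1075·1.741e+04 = 5.094e+05 Pa.
Head loss h_f = ΔP/(ρg) = 5.094e+05/(891·9.81) = 58.3 m.

h_f ≈ 58.3 m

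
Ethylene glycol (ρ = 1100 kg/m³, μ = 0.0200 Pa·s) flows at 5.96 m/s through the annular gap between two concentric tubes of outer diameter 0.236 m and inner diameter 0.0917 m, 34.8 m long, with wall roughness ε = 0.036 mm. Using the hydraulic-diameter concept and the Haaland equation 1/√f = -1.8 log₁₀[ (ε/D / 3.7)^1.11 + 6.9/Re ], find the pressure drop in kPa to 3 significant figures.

Hydraulic diameter D_h = 4A/P = D_o - D_i = 0.236 - 0.0917 = 0.1443 m.
Re = ρVD_h/μ = 1100·5.96·0.1443/0.02 = 4.73e+04.
ε/D_h = 3.6e-05/0.1443 = 0.000249; Haaland gives 1/√f = -1.8 log₁₀[2.34e-05+0.000146] = 6.788, so f = 0.0217.
ΔP = f(L/D_h)(ρV²/2) = 0.0217·34.8/0.1443·1.954e+04 = 1.022e+05 Pa.
ΔP = 102 kPa.

ΔP ≈ 102 kPa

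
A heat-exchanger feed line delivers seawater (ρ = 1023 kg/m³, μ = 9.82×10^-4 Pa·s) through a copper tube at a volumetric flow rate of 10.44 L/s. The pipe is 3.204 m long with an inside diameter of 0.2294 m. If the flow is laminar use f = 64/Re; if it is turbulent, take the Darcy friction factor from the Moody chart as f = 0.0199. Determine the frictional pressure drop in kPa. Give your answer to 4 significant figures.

Q = 10.44 L/s = 10.44/1000 = 0.01044 m³/s.
Cross-sectional area A = πD²/4 = π(0.2294)²/4 = 0.04133 m²; mean velocity V = Q/A = 0.01044/0.04133 = 0.2526 m/s.
Reynolds number Re = ρVD/μ = 1023 · 0.2526 · 0.2294 / 0.000982 = 6.036e+04.
Re > 4000 → turbulent; use the Moody-chart value f = 0.0199.
Darcy-Weisbach: ΔP = f(L/D)(ρV²/2) = 0.0199·(3.204/0.2294)·(1023·0.2526²/2) = 0.0199·13.97·32.64 = 9.071 Pa.
ΔP = 9.071 Pa = 0.009071 kPa.

ΔP ≈ 0.009071 kPa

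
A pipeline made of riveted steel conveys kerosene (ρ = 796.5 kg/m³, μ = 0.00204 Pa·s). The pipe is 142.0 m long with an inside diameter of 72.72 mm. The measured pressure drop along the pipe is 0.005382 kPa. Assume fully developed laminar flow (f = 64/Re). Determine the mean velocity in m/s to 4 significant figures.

For laminar flow, f = 64/Re with Re = ρVD/μ, so Darcy-Weisbach reduces to ΔP = 32μLV/D². Solving for V: V = ΔP·D²/(32μL) = 5.382·(0.07272)²/(32·0.00204·142) = 0.00307 m/s.
Check: Re = ρVD/μ = 796.5·0.00307·0.07272/0.00204 = 87.18 < 2300, so the laminar assumption holds.

V ≈ 0.003070 m/s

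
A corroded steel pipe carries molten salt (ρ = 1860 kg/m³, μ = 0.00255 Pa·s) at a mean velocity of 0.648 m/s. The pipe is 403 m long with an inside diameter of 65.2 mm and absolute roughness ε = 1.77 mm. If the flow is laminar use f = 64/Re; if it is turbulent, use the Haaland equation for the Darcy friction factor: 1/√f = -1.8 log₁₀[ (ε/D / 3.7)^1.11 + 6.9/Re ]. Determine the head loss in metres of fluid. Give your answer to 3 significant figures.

h_f ≈ 7.41 m

Reynolds number Re = ρVD/μ = 1860 · 0.648 · 0.0652 / 0.00255 = 3.082e+04.
Re > 4000 → turbulent. Relative roughness ε/D = 0.00177/0.0652 = 0.0271. Haaland: 1/√f = -1.8 log₁₀[(0.0271/3.7)^1.11 + 6.9/3.082e+04] = -1.8 log₁₀[0.00427 + 0.000224] = 4.225, so f = 0.05603.
Darcy-Weisbach: ΔP = f(L/D)(ρV²/2) = 0.05603·(403/0.0652)·(1860·0.648²/2) = 0.05603·6181·390.5 = 1.352e+05 Pa.
Head loss h_f = ΔP/(ρg) = 1.352e+05/(1860·9.81) = 7.41 m.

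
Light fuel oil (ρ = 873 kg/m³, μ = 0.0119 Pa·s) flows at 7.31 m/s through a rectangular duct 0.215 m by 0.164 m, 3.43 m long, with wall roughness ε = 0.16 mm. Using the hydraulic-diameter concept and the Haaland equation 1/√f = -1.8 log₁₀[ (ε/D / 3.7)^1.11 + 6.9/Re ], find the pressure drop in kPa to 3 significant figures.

Hydraulic diameter D_h = 4A/P = 4·(0.215·0.164)/(2·(0.215+0.164)) = 0.141/0.758 = 0.1861 m.
Re = ρVD_h/μ = 873·7.31·0.1861/0.0119 = 9.978e+04.
ε/D_h = 0.00016/0.1861 = 0.00086; Haaland gives 1/√f = -1.8 log₁₀[9.26e-05+6.91e-05] = 6.824, so f = 0.02147.
ΔP = f(L/D_h)(ρV²/2) = 0.02147·3.43/0.1861·2.332e+04 = 9233 Pa.
ΔP = 9.23 kPa.

ΔP ≈ 9.23 kPa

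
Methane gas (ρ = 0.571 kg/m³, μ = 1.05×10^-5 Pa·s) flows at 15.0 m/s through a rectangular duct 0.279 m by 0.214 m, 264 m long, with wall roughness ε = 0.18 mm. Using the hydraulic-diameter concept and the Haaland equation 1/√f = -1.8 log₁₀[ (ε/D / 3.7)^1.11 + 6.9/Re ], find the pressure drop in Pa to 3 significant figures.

ΔP ≈ 1390 Pa

Hydraulic diameter D_h = 4A/P = 4·(0.279·0.214)/(2·(0.279+0.214)) = 0.2388/0.986 = 0.2422 m.
Re = ρVD_h/μ = 0.571·15·0.2422/1.05e-05 = 1.976e+05.
ε/D_h = 0.00018/0.2422 = 0.000743; Haaland gives 1/√f = -1.8 log₁₀[7.87e-05+3.49e-05] = 7.1, so f = 0.01984.
ΔP = f(L/D_h)(ρV²/2) = 0.01984·264/0.2422·64.24 = 1389 Pa.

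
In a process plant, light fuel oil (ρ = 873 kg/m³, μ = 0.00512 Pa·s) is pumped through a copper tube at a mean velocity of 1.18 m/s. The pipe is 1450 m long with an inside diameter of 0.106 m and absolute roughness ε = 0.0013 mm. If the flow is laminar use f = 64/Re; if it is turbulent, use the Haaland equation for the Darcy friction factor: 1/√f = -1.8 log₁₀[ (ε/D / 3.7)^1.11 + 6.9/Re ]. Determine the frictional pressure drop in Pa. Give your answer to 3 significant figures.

Reynolds number Re = ρVD/μ = 873 · 1.18 · 0.106 / 0.00512 = 2.133e+04.
Re > 4000 → turbulent. Relative roughness ε/D = 1.3e-06/0.106 = 1.23e-05. Haaland: 1/√f = -1.8 log₁₀[(1.23e-05/3.7)^1.11 + 6.9/2.133e+04] = -1.8 log₁₀[8.27e-07 + 0.000324] = 6.28, so f = 0.02535.
Darcy-Weisbach: ΔP = f(L/D)(ρV²/2) = 0.02535·(1450/0.106)·(873·1.18²/2) = 0.02535·1.368e+04·607.8 = 2.108e+05 Pa.

ΔP ≈ 211000 Pa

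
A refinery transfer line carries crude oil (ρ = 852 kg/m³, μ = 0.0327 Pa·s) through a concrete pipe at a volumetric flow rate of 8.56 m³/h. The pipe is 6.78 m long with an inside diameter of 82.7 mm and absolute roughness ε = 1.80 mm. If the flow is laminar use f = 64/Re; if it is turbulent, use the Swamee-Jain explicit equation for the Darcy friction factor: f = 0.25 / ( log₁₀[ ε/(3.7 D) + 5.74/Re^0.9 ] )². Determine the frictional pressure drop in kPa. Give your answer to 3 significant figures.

ΔP ≈ 0.459 kPa

Q = 8.56 m³/h = 8.56/3600 = 0.002378 m³/s.
Cross-sectional area A = πD²/4 = π(0.0827)²/4 = 0.005372 m²; mean velocity V = Q/A = 0.002378/0.005372 = 0.4427 m/s.
Reynolds number Re = ρVD/μ = 852 · 0.4427 · 0.0827 / 0.0327 = 953.8.
Re < 2300 → laminar flow, so f = 64/Re = 64/953.8 = 0.0671 (the turbulent correlation is not needed).
Darcy-Weisbach: ΔP = f(L/D)(ρV²/2) = 0.0671·(6.78/0.0827)·(852·0.4427²/2) = 0.0671·81.98·83.47 = 459.2 Pa.
ΔP = 459.2 Pa = 0.459 kPa.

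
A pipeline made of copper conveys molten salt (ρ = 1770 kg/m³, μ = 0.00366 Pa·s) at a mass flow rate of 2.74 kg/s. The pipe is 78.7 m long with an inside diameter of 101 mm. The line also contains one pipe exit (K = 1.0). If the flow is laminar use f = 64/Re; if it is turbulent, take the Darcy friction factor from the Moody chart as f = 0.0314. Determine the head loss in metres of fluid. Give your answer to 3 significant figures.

h_f ≈ 0.0485 m

A = πD²/4 = π(0.101)²/4 = 0.008012 m²; mean velocity V = ṁ/(ρA) = 2.74/(1770 · 0.008012) = 0.1932 m/s.
Reynolds number Re = ρVD/μ = 1770 · 0.1932 · 0.101 / 0.00366 = 9438.
Re > 4000 → turbulent; use the Moody-chart value f = 0.0314.
Total minor-loss coefficient ΣK = 1·1 = 1.
ΔP = [f·L/D + ΣK]·(ρV²/2) = [0.0314·78.7/0.101 + 1]·(1770·0.1932²/2) = [24.47 + 1]·33.04 = 841.4 Pa.
Head loss h_f = ΔP/(ρg) = 841.4/(1770·9.81) = 0.0485 m.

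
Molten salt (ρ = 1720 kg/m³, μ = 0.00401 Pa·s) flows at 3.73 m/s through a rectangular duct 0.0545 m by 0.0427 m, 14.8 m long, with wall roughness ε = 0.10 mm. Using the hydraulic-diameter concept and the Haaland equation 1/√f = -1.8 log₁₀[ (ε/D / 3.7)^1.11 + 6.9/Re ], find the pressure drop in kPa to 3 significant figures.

Hydraulic diameter D_h = 4A/P = 4·(0.0545·0.0427)/(2·(0.0545+0.0427)) = 0.009309/0.1944 = 0.04788 m.
Re = ρVD_h/μ = 1720·3.73·0.04788/0.00401 = 7.661e+04.
ε/D_h = 0.0001/0.04788 = 0.00209; Haaland gives 1/√f = -1.8 log₁₀[0.000248+9.01e-05] = 6.248, so f = 0.02562.
ΔP = f(L/D_h)(ρV²/2) = 0.02562·14.8/0.04788·1.197e+04 = 9.473e+04 Pa.
ΔP = 94.7 kPa.

ΔP ≈ 94.7 kPa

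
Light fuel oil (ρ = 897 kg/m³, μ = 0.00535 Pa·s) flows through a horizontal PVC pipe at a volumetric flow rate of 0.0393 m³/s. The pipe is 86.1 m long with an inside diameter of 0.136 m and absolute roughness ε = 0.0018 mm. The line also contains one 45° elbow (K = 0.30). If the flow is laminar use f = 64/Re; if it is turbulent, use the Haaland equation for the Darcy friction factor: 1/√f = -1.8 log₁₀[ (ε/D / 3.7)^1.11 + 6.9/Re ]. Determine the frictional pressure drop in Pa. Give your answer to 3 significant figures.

Cross-sectional area A = πD²/4 = π(0.136)²/4 = 0.01453 m²; mean velocity V = Q/A = 0.0393/0.01453 = 2.705 m/s.
Reynolds number Re = ρVD/μ = 897 · 2.705 · 0.136 / 0.00535 = 6.169e+04.
Re > 4000 → turbulent. Relative roughness ε/D = 1.8e-06/0.136 = 1.32e-05. Haaland: 1/√f = -1.8 log₁₀[(1.32e-05/3.7)^1.11 + 6.9/6.169e+04] = -1.8 log₁₀[9e-07 + 0.000112] = 7.106, so f = 0.0198.
Total minor-loss coefficient ΣK = 1·0.3 = 0.3.
ΔP = [f·L/D + ΣK]·(ρV²/2) = [0.0198·86.1/0.136 + 0.3]·(897·2.705²/2) = [12.54 + 0.3]·3283 = 4.214e+04 Pa.

ΔP ≈ 42100 Pa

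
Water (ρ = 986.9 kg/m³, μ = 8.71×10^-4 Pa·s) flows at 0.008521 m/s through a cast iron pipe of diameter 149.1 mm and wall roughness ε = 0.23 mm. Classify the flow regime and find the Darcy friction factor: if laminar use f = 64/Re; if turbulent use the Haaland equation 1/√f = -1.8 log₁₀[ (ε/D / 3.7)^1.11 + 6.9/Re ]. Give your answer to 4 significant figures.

f ≈ 0.04446

Re = ρVD/μ = 986.9·0.008521·0.1491/0.000871 = 1440.
Re < 2300 → laminar, so f = 64/Re = 0.04446 (roughness is irrelevant in laminar flow).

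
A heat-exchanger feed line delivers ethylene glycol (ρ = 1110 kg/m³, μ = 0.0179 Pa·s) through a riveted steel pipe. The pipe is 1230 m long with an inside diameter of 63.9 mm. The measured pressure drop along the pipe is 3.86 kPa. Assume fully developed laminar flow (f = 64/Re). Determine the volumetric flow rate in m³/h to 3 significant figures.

For laminar flow, f = 64/Re with Re = ρVD/μ, so Darcy-Weisbach reduces to ΔP = 32μLV/D². Solving for V: V = ΔP·D²/(32μL) = 3860·(0.0639)²/(32·0.0179·1230) = 0.02237 m/s.
Check: Re = ρVD/μ = 1110·0.02237·0.0639/0.0179 = 88.64 < 2300, so the laminar assumption holds.
Q = V·A = 0.02237·(π/4·0.0639²) = 7.174e-05 m³/s = 0.258 m³/h.

Q ≈ 0.258 m³/h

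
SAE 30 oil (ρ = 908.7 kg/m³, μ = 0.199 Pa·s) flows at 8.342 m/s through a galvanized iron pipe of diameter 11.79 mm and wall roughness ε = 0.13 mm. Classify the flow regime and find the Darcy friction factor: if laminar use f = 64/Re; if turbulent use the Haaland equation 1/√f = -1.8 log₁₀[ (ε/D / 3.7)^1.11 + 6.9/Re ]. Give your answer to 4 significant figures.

Re = ρVD/μ = 908.7·8.342·0.01179/0.199 = 449.1.
Re < 2300 → laminar, so f = 64/Re = 0.1425 (roughness is irrelevant in laminar flow).

f ≈ 0.1425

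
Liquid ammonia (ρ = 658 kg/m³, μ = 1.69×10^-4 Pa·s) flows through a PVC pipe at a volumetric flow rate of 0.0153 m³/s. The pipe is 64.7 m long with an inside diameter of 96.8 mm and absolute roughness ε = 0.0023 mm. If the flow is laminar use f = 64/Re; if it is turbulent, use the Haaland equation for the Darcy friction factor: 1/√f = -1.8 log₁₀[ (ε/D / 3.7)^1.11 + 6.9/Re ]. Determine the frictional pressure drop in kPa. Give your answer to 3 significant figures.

Cross-sectional area A = πD²/4 = π(0.0968)²/4 = 0.007359 m²; mean velocity V = Q/A = 0.0153/0.007359 = 2.079 m/s.
Reynolds number Re = ρVD/μ = 658 · 2.079 · 0.0968 / 0.000169 = 7.835e+05.
Re > 4000 → turbulent. Relative roughness ε/D = 2.3e-06/0.0968 = 2.38e-05. Haaland: 1/√f = -1.8 log₁₀[(2.38e-05/3.7)^1.11 + 6.9/7.835e+05] = -1.8 log₁₀[1.72e-06 + 8.81e-06] = 8.96, so f = 0.01246.
Darcy-Weisbach: ΔP = f(L/D)(ρV²/2) = 0.01246·(64.7/0.0968)·(658·2.079²/2) = 0.01246·668.4·1422 = 1.184e+04 Pa.
ΔP = 1.184e+04 Pa = 11.8 kPa.

ΔP ≈ 11.8 kPa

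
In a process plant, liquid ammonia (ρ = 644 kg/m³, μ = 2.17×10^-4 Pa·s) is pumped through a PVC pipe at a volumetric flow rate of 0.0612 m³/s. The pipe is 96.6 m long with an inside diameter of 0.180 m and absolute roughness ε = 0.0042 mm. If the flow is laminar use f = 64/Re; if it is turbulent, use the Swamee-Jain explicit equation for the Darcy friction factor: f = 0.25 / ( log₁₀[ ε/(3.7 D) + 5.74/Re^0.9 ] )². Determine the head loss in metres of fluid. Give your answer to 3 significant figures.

h_f ≈ 1.86 m

Cross-sectional area A = πD²/4 = π(0.18)²/4 = 0.02545 m²; mean velocity V = Q/A = 0.0612/0.02545 = 2.405 m/s.
Reynolds number Re = ρVD/μ = 644 · 2.405 · 0.18 / 0.000217 = 1.285e+06.
Re > 4000 → turbulent. Relative roughness ε/D = 4.2e-06/0.18 = 2.33e-05. Swamee-Jain: f = 0.25/(log₁₀[2.33e-05/3.7 + 5.74/1.285e+06^0.9])² = 0.25/(log₁₀[6.31e-06 + 1.82e-05])² = 0.25/(-4.61)² = 0.01176.
Darcy-Weisbach: ΔP = f(L/D)(ρV²/2) = 0.01176·(96.6/0.18)·(644·2.405²/2) = 0.01176·536.7·1862 = 1.176e+04 Pa.
Head loss h_f = ΔP/(ρg) = 1.176e+04/(644·9.81) = 1.86 m.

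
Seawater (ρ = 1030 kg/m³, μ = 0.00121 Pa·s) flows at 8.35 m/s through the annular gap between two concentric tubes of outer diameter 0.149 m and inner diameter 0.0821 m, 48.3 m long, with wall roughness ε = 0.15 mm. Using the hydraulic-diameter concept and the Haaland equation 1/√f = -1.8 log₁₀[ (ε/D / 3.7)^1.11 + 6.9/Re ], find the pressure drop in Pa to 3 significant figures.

ΔP ≈ 635000 Pa

Hydraulic diameter D_h = 4A/P = D_o - D_i = 0.149 - 0.0821 = 0.0669 m.
Re = ρVD_h/μ = 1030·8.35·0.0669/0.00121 = 4.755e+05.
ε/D_h = 0.00015/0.0669 = 0.00224; Haaland gives 1/√f = -1.8 log₁₀[0.000268+1.45e-05] = 6.387, so f = 0.02451.
ΔP = f(L/D_h)(ρV²/2) = 0.02451·48.3/0.0669·3.591e+04 = 6.354e+05 Pa.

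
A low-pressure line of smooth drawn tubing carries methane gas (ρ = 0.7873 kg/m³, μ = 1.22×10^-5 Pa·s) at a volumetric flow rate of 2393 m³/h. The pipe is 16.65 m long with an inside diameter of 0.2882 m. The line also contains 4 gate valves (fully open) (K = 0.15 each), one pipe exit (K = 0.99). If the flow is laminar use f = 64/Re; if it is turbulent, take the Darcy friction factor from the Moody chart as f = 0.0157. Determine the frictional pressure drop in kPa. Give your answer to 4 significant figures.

Q = 2393 m³/h = 2393/3600 = 0.6647 m³/s.
Cross-sectional area A = πD²/4 = π(0.2882)²/4 = 0.06523 m²; mean velocity V = Q/A = 0.6647/0.06523 = 10.19 m/s.
Reynolds number Re = ρVD/μ = 0.7873 · 10.19 · 0.2882 / 1.22e-05 = 1.895e+05.
Re > 4000 → turbulent; use the Moody-chart value f = 0.0157.
Total minor-loss coefficient ΣK = 4·0.15 + 1·0.99 = 1.59.
ΔP = [f·L/D + ΣK]·(ρV²/2) = [0.0157·16.65/0.2882 + 1.59]·(0.7873·10.19²/2) = [0.907 + 1.59]·40.87 = 102.1 Pa.
ΔP = 102.1 Pa = 0.1021 kPa.

ΔP ≈ 0.1021 kPa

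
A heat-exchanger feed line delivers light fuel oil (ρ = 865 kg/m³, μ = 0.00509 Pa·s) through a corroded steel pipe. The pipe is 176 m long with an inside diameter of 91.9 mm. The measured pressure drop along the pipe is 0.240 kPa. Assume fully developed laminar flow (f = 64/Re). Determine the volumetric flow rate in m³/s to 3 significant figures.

Q ≈ 4.69×10^-4 m³/s

For laminar flow, f = 64/Re with Re = ρVD/μ, so Darcy-Weisbach reduces to ΔP = 32μLV/D². Solving for V: V = ΔP·D²/(32μL) = 240·(0.0919)²/(32·0.00509·176) = 0.07071 m/s.
Check: Re = ρVD/μ = 865·0.07071·0.0919/0.00509 = 1104 < 2300, so the laminar assumption holds.
Q = V·A = 0.07071·(π/4·0.0919²) = 0.000469 m³/s = 4.69×10^-4 m³/s.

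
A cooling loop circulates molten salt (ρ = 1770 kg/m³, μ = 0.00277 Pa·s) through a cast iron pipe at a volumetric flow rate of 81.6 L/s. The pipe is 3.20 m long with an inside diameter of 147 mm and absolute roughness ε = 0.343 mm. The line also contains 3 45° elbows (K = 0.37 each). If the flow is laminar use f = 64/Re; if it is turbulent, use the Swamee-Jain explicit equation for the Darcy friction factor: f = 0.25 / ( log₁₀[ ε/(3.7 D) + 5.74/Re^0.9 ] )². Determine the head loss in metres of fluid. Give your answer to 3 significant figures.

h_f ≈ 1.95 m

Q = 81.6 L/s = 81.6/1000 = 0.0816 m³/s.
Cross-sectional area A = πD²/4 = π(0.147)²/4 = 0.01697 m²; mean velocity V = Q/A = 0.0816/0.01697 = 4.808 m/s.
Reynolds number Re = ρVD/μ = 1770 · 4.808 · 0.147 / 0.00277 = 4.516e+05.
Re > 4000 → turbulent. Relative roughness ε/D = 0.000343/0.147 = 0.00233. Swamee-Jain: f = 0.25/(log₁₀[0.00233/3.7 + 5.74/4.516e+05^0.9])² = 0.25/(log₁₀[0.000631 + 4.67e-05])² = 0.25/(-3.169)² = 0.02489.
Total minor-loss coefficient ΣK = 3·0.37 = 1.11.
ΔP = [f·L/D + ΣK]·(ρV²/2) = [0.02489·3.2/0.147 + 1.11]·(1770·4.808²/2) = [0.5419 + 1.11]·2.046e+04 = 3.379e+04 Pa.
Head loss h_f = ΔP/(ρg) = 3.379e+04/(1770·9.81) = 1.95 m.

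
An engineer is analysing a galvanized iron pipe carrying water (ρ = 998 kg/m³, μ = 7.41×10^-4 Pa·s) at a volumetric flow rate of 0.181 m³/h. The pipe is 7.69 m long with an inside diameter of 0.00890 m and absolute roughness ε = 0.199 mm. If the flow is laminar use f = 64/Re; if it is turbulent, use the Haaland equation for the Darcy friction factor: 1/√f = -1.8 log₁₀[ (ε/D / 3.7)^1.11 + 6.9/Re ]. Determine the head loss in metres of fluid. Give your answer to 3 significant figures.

Q = 0.181 m³/h = 0.181/3600 = 5.028e-05 m³/s.
Cross-sectional area A = πD²/4 = π(0.0089)²/4 = 6.221e-05 m²; mean velocity V = Q/A = 5.028e-05/6.221e-05 = 0.8082 m/s.
Reynolds number Re = ρVD/μ = 998 · 0.8082 · 0.0089 / 0.000741 = 9687.
Re > 4000 → turbulent. Relative roughness ε/D = 0.000199/0.0089 = 0.0224. Haaland: 1/√f = -1.8 log₁₀[(0.0224/3.7)^1.11 + 6.9/9687] = -1.8 log₁₀[0.00345 + 0.000712] = 4.286, so f = 0.05443.
Darcy-Weisbach: ΔP = f(L/D)(ρV²/2) = 0.05443·(7.69/0.0089)·(998·0.8082²/2) = 0.05443·864·325.9 = 1.533e+04 Pa.
Head loss h_f = ΔP/(ρg) = 1.533e+04/(998·9.81) = 1.57 m.

h_f ≈ 1.57 m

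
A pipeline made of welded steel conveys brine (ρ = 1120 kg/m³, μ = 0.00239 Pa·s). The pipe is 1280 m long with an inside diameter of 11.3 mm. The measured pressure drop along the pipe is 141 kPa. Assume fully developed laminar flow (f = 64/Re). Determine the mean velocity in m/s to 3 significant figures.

For laminar flow, f = 64/Re with Re = ρVD/μ, so Darcy-Weisbach reduces to ΔP = 32μLV/D². Solving for V: V = ΔP·D²/(32μL) = 1.41e+05·(0.0113)²/(32·0.00239·1280) = 0.1839 m/s.
Check: Re = ρVD/μ = 1120·0.1839·0.0113/0.00239 = 973.9 < 2300, so the laminar assumption holds.

V ≈ 0.184 m/s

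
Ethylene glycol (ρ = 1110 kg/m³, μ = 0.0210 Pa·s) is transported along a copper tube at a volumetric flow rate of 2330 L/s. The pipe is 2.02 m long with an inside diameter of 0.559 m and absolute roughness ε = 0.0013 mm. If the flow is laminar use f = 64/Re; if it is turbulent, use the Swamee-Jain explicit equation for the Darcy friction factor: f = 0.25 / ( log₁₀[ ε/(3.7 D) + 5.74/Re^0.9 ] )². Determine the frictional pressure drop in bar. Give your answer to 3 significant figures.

Q = 2330 L/s = 2330/1000 = 2.33 m³/s.
Cross-sectional area A = πD²/4 = π(0.559)²/4 = 0.2454 m²; mean velocity V = Q/A = 2.33/0.2454 = 9.494 m/s.
Reynolds number Re = ρVD/μ = 1110 · 9.494 · 0.559 / 0.021 = 2.805e+05.
Re > 4000 → turbulent. Relative roughness ε/D = 1.3e-06/0.559 = 2.33e-06. Swamee-Jain: f = 0.25/(log₁₀[2.33e-06/3.7 + 5.74/2.805e+05^0.9])² = 0.25/(log₁₀[6.29e-07 + 7.17e-05])² = 0.25/(-4.14)² = 0.01458.
Darcy-Weisbach: ΔP = f(L/D)(ρV²/2) = 0.01458·(2.02/0.559)·(1110·9.494²/2) = 0.01458·3.614·5.002e+04 = 2636 Pa.
ΔP = 2636 Pa = 0.0264 bar.

ΔP ≈ 0.0264 bar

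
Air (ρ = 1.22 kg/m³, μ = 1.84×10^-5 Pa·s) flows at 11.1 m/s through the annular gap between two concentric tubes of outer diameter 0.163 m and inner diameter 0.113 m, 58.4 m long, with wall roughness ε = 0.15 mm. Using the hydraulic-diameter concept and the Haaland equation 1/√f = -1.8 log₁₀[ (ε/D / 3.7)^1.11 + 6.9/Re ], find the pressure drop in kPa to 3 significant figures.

ΔP ≈ 2.56 kPa

Hydraulic diameter D_h = 4A/P = D_o - D_i = 0.163 - 0.113 = 0.05 m.
Re = ρVD_h/μ = 1.22·11.1·0.05/1.84e-05 = 3.68e+04.
ε/D_h = 0.00015/0.05 = 0.003; Haaland gives 1/√f = -1.8 log₁₀[0.000371+0.000188] = 5.856, so f = 0.02916.
ΔP = f(L/D_h)(ρV²/2) = 0.02916·58.4/0.05·75.16 = 2560 Pa.
ΔP = 2.56 kPa.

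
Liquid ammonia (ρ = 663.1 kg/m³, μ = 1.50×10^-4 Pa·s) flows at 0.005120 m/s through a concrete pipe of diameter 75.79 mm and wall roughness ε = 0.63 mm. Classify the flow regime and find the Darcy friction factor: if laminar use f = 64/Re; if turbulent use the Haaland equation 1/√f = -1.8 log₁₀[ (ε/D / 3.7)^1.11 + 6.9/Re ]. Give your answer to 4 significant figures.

f ≈ 0.03731

Re = ρVD/μ = 663.1·0.00512·0.07579/0.00015 = 1715.
Re < 2300 → laminar, so f = 64/Re = 0.03731 (roughness is irrelevant in laminar flow).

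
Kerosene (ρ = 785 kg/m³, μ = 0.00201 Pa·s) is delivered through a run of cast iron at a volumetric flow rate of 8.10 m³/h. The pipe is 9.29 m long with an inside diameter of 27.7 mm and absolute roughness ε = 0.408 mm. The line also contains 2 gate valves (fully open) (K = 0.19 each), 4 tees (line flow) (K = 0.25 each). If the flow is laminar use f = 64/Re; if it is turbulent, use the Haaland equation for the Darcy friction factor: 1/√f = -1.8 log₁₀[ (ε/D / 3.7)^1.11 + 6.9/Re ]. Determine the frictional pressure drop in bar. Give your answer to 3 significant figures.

ΔP ≈ 0.894 bar

Q = 8.10 m³/h = 8.10/3600 = 0.00225 m³/s.
Cross-sectional area A = πD²/4 = π(0.0277)²/4 = 0.0006026 m²; mean velocity V = Q/A = 0.00225/0.0006026 = 3.734 m/s.
Reynolds number Re = ρVD/μ = 785 · 3.734 · 0.0277 / 0.00201 = 4.039e+04.
Re > 4000 → turbulent. Relative roughness ε/D = 0.000408/0.0277 = 0.0147. Haaland: 1/√f = -1.8 log₁₀[(0.0147/3.7)^1.11 + 6.9/4.039e+04] = -1.8 log₁₀[0.00217 + 0.000171] = 4.736, so f = 0.04458.
Total minor-loss coefficient ΣK = 2·0.19 + 4·0.25 = 1.38.
ΔP = [f·L/D + ΣK]·(ρV²/2) = [0.04458·9.29/0.0277 + 1.38]·(785·3.734²/2) = [14.95 + 1.38]·5471 = 8.936e+04 Pa.
ΔP = 8.936e+04 Pa = 0.894 bar.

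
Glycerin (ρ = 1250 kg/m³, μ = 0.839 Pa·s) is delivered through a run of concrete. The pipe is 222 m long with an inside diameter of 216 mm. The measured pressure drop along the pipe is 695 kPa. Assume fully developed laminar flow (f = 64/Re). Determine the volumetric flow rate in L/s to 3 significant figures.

Q ≈ 199 L/s

For laminar flow, f = 64/Re with Re = ρVD/μ, so Darcy-Weisbach reduces to ΔP = 32μLV/D². Solving for V: V = ΔP·D²/(32μL) = 6.95e+05·(0.216)²/(32·0.839·222) = 5.44 m/s.
Check: Re = ρVD/μ = 1250·5.44·0.216/0.839 = 1751 < 2300, so the laminar assumption holds.
Q = V·A = 5.44·(π/4·0.216²) = 0.1994 m³/s = 199 L/s.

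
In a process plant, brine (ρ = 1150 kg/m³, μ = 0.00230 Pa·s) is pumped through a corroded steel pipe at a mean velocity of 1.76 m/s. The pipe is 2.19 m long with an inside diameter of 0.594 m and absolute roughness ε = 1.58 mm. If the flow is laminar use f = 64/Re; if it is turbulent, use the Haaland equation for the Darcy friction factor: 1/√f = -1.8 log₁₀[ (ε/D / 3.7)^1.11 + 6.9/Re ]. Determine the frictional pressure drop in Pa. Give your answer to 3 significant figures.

Reynolds number Re = ρVD/μ = 1150 · 1.76 · 0.594 / 0.0023 = 5.227e+05.
Re > 4000 → turbulent. Relative roughness ε/D = 0.00158/0.594 = 0.00266. Haaland: 1/√f = -1.8 log₁₀[(0.00266/3.7)^1.11 + 6.9/5.227e+05] = -1.8 log₁₀[0.000324 + 1.32e-05] = 6.249, so f = 0.02561.
Darcy-Weisbach: ΔP = f(L/D)(ρV²/2) = 0.02561·(2.19/0.594)·(1150·1.76²/2) = 0.02561·3.687·1781 = 168.2 Pa.

ΔP ≈ 168 Pa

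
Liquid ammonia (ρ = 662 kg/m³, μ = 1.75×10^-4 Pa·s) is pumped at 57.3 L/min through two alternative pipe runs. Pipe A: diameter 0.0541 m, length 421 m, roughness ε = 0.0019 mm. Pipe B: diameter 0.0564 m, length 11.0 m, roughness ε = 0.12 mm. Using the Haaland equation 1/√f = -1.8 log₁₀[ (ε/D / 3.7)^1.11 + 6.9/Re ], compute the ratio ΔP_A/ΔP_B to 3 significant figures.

ΔP_A/ΔP_B ≈ 34.2

Pipe A: V = Q/A = 0.000955/0.002299 = 0.4155 m/s; Re = 8.502e+04; ε/D = 3.51e-05; Haaland → f = 0.01857; ΔP_A = f(L/D)(ρV²/2) = 8256 Pa.
Pipe B: V = Q/A = 0.000955/0.002498 = 0.3823 m/s; Re = 8.156e+04; ε/D = 0.00213; Haaland → f = 0.02561; ΔP_B = f(L/D)(ρV²/2) = 241.6 Pa.
ΔP_A/ΔP_B = 8256/241.6 = 34.2.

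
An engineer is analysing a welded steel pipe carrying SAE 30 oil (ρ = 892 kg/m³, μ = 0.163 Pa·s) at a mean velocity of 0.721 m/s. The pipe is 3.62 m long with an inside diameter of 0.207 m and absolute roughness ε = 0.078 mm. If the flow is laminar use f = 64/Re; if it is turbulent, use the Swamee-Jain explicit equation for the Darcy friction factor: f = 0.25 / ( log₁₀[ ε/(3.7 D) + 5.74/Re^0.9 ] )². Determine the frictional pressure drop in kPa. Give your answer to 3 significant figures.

Reynolds number Re = ρVD/μ = 892 · 0.721 · 0.207 / 0.163 = 816.7.
Re < 2300 → laminar flow, so f = 64/Re = 64/816.7 = 0.07836 (the turbulent correlation is not needed).
Darcy-Weisbach: ΔP = f(L/D)(ρV²/2) = 0.07836·(3.62/0.207)·(892·0.721²/2) = 0.07836·17.49·231.8 = 317.7 Pa.
ΔP = 317.7 Pa = 0.318 kPa.

ΔP ≈ 0.318 kPa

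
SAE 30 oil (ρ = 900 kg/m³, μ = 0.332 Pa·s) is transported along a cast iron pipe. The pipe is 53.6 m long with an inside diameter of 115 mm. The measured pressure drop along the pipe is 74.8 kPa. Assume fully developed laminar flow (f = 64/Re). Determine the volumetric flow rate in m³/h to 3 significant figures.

Q ≈ 65.0 m³/h

For laminar flow, f = 64/Re with Re = ρVD/μ, so Darcy-Weisbach reduces to ΔP = 32μLV/D². Solving for V: V = ΔP·D²/(32μL) = 7.48e+04·(0.115)²/(32·0.332·53.6) = 1.737 m/s.
Check: Re = ρVD/μ = 900·1.737·0.115/0.332 = 541.6 < 2300, so the laminar assumption holds.
Q = V·A = 1.737·(π/4·0.115²) = 0.01804 m³/s = 65.0 m³/h.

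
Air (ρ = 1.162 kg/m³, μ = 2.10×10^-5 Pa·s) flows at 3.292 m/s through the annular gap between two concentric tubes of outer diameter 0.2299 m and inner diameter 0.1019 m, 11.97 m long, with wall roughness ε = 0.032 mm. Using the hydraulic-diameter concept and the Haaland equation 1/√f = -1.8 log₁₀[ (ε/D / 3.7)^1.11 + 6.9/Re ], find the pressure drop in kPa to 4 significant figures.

Hydraulic diameter D_h = 4A/P = D_o - D_i = 0.2299 - 0.1019 = 0.128 m.
Re = ρVD_h/μ = 1.162·3.292·0.128/2.1e-05 = 2.332e+04.
ε/D_h = 3.2e-05/0.128 = 0.00025; Haaland gives 1/√f = -1.8 log₁₀[2.35e-05+0.000296] = 6.292, so f = 0.02526.
ΔP = f(L/D_h)(ρV²/2) = 0.02526·11.97/0.128·6.296 = 14.87 Pa.
ΔP = 0.01487 kPa.

ΔP ≈ 0.01487 kPa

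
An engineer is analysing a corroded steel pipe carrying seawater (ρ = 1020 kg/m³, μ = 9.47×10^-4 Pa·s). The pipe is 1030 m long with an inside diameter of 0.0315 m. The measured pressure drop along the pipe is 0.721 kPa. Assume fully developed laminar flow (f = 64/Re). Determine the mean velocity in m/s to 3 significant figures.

For laminar flow, f = 64/Re with Re = ρVD/μ, so Darcy-Weisbach reduces to ΔP = 32μLV/D². Solving for V: V = ΔP·D²/(32μL) = 721·(0.0315)²/(32·0.000947·1030) = 0.02292 m/s.
Check: Re = ρVD/μ = 1020·0.02292·0.0315/0.000947 = 777.6 < 2300, so the laminar assumption holds.

V ≈ 0.0229 m/s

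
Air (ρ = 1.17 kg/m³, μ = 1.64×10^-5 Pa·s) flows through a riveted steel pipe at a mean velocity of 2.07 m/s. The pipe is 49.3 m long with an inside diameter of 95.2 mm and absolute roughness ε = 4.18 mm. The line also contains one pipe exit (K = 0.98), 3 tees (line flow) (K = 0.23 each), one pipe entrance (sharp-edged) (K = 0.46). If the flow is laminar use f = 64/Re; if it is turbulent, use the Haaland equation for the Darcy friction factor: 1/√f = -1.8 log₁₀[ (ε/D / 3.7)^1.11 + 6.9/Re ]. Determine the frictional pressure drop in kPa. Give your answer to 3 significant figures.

ΔP ≈ 0.0954 kPa

Reynolds number Re = ρVD/μ = 1.17 · 2.07 · 0.0952 / 1.64e-05 = 1.406e+04.
Re > 4000 → turbulent. Relative roughness ε/D = 0.00418/0.0952 = 0.0439. Haaland: 1/√f = -1.8 log₁₀[(0.0439/3.7)^1.11 + 6.9/1.406e+04] = -1.8 log₁₀[0.00729 + 0.000491] = 3.797, so f = 0.06938.
Total minor-loss coefficient ΣK = 1·0.98 + 3·0.23 + 1·0.46 = 2.13.
ΔP = [f·L/D + ΣK]·(ρV²/2) = [0.06938·49.3/0.0952 + 2.13]·(1.17·2.07²/2) = [35.93 + 2.13]·2.507 = 95.4 Pa.
ΔP = 95.4 Pa = 0.0954 kPa.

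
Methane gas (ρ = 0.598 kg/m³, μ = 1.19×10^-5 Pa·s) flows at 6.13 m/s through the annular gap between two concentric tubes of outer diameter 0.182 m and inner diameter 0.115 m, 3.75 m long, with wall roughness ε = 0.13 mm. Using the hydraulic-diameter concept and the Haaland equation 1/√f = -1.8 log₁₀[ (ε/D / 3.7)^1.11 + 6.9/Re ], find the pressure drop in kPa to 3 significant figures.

ΔP ≈ 0.0184 kPa

Hydraulic diameter D_h = 4A/P = D_o - D_i = 0.182 - 0.115 = 0.067 m.
Re = ρVD_h/μ = 0.598·6.13·0.067/1.19e-05 = 2.064e+04.
ε/D_h = 0.00013/0.067 = 0.00194; Haaland gives 1/√f = -1.8 log₁₀[0.000228+0.000334] = 5.849, so f = 0.02923.
ΔP = f(L/D_h)(ρV²/2) = 0.02923·3.75/0.067·11.24 = 18.38 Pa.
ΔP = 0.0184 kPa.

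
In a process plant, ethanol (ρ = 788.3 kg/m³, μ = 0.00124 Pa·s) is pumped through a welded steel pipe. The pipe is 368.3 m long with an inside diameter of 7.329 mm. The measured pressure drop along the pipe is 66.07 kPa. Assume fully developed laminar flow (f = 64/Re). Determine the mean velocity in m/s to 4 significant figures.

V ≈ 0.2428 m/s

For laminar flow, f = 64/Re with Re = ρVD/μ, so Darcy-Weisbach reduces to ΔP = 32μLV/D². Solving for V: V = ΔP·D²/(32μL) = 6.607e+04·(0.007329)²/(32·0.00124·368.3) = 0.2428 m/s.
Check: Re = ρVD/μ = 788.3·0.2428·0.007329/0.00124 = 1131 < 2300, so the laminar assumption holds.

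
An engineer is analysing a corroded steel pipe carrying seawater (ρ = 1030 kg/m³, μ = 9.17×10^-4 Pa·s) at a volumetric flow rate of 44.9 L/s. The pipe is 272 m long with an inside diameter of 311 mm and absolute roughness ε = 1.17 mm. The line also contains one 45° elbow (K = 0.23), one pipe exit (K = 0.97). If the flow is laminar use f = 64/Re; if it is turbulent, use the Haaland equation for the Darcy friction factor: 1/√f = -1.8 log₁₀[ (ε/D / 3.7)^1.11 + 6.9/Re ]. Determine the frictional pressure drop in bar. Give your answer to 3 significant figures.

Q = 44.9 L/s = 44.9/1000 = 0.0449 m³/s.
Cross-sectional area A = πD²/4 = π(0.311)²/4 = 0.07596 m²; mean velocity V = Q/A = 0.0449/0.07596 = 0.5911 m/s.
Reynolds number Re = ρVD/μ = 1030 · 0.5911 · 0.311 / 0.000917 = 2.065e+05.
Re > 4000 → turbulent. Relative roughness ε/D = 0.00117/0.311 = 0.00376. Haaland: 1/√f = -1.8 log₁₀[(0.00376/3.7)^1.11 + 6.9/2.065e+05] = -1.8 log₁₀[0.000476 + 3.34e-05] = 5.927, so f = 0.02847.
Total minor-loss coefficient ΣK = 1·0.23 + 1·0.97 = 1.2.
ΔP = [f·L/D + ΣK]·(ρV²/2) = [0.02847·272/0.311 + 1.2]·(1030·0.5911²/2) = [24.9 + 1.2]·179.9 = 4696 Pa.
ΔP = 4696 Pa = 0.0470 bar.

ΔP ≈ 0.0470 bar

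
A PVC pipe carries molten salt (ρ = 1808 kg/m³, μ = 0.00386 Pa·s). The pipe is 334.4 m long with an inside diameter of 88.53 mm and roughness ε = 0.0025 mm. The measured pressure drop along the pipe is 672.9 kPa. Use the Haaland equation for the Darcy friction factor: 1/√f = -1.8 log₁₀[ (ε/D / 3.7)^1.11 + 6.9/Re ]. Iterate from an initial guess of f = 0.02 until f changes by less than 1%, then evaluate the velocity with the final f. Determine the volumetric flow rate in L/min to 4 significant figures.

Rearranging Darcy-Weisbach: V = √(2·ΔP·D/(f·L·ρ)). With ε/D = 2.5e-06/0.08853 = 2.82e-05, iterate starting from f = 0.02:
  f = 0.02 → V = √(2·6.729e+05·0.08853/(0.02·334.4·1808)) = 3.139 m/s; Re = ρVD/μ = 1.302e+05; f → 0.01702
  f = 0.01702 → V = 3.403 m/s; Re = 1.411e+05; f → 0.01675
  f = 0.01675 → V = 3.43 m/s; Re = 1.422e+05; f → 0.01672
Converged (Δf/f < 1%). With the final f = 0.01672: V = √(2·6.729e+05·0.08853/(0.01672·334.4·1808)) = 3.433 m/s.
Q = V·A = 3.433·(π/4·0.08853²) = 0.02113 m³/s = 1268 L/min.

Q ≈ 1268 L/min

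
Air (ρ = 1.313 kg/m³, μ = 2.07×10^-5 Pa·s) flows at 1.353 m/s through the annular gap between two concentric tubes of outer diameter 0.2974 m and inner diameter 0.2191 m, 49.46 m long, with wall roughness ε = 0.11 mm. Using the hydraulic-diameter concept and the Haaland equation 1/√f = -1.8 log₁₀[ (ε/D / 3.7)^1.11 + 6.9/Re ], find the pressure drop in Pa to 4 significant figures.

Hydraulic diameter D_h = 4A/P = D_o - D_i = 0.2974 - 0.2191 = 0.0783 m.
Re = ρVD_h/μ = 1.313·1.353·0.0783/2.07e-05 = 6720.
ε/D_h = 0.00011/0.0783 = 0.0014; Haaland gives 1/√f = -1.8 log₁₀[0.00016+0.00103] = 5.266, so f = 0.03606.
ΔP = f(L/D_h)(ρV²/2) = 0.03606·49.46/0.0783·1.202 = 27.37 Pa.

ΔP ≈ 27.37 Pa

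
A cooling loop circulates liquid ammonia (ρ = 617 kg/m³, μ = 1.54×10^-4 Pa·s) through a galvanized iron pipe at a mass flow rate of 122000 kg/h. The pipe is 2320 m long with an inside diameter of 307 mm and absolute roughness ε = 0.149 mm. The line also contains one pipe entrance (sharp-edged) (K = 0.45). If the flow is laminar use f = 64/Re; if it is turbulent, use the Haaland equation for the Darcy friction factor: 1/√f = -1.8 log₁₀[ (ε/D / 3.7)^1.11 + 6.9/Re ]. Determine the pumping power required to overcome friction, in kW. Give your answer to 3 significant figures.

P ≈ 1.21 kW

ṁ = 122000 kg/h = 122000/3600 = 33.89 kg/s.
A = πD²/4 = π(0.307)²/4 = 0.07402 m²; mean velocity V = ṁ/(ρA) = 33.89/(617 · 0.07402) = 0.742 m/s.
Reynolds number Re = ρVD/μ = 617 · 0.742 · 0.307 / 0.000154 = 9.127e+05.
Re > 4000 → turbulent. Relative roughness ε/D = 0.000149/0.307 = 0.000485. Haaland: 1/√f = -1.8 log₁₀[(0.000485/3.7)^1.11 + 6.9/9.127e+05] = -1.8 log₁₀[4.91e-05 + 7.56e-06] = 7.645, so f = 0.01711.
Total minor-loss coefficient ΣK = 1·0.45 = 0.45.
ΔP = [f·L/D + ΣK]·(ρV²/2) = [0.01711·2320/0.307 + 0.45]·(617·0.742²/2) = [129.3 + 0.45]·169.9 = 2.204e+04 Pa.
Q = ṁ/ρ = 33.89/617 = 0.05493 m³/s.
Pumping power P = QΔP = 0.05493·2.204e+04 = 1211 W = 1.21 kW.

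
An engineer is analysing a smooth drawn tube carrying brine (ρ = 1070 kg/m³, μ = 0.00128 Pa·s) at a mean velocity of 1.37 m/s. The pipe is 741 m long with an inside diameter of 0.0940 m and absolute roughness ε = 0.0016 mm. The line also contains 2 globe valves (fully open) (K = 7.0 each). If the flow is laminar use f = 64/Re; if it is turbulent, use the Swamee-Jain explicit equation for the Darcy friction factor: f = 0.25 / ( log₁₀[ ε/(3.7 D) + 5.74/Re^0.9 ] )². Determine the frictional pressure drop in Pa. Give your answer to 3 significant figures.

Reynolds number Re = ρVD/μ = 1070 · 1.37 · 0.094 / 0.00128 = 1.077e+05.
Re > 4000 → turbulent. Relative roughness ε/D = 1.6e-06/0.094 = 1.7e-05. Swamee-Jain: f = 0.25/(log₁₀[1.7e-05/3.7 + 5.74/1.077e+05^0.9])² = 0.25/(log₁₀[4.6e-06 + 0.00017])² = 0.25/(-3.758)² = 0.0177.
Total minor-loss coefficient ΣK = 2·7 = 14.
ΔP = [f·L/D + ΣK]·(ρV²/2) = [0.0177·741/0.094 + 14]·(1070·1.37²/2) = [139.5 + 14]·1004 = 1.542e+05 Pa.

ΔP ≈ 154000 Pa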